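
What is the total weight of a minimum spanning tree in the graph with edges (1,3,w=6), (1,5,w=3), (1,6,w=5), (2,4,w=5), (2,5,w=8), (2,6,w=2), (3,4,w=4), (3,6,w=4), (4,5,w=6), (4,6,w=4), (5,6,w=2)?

Apply Kruskal's algorithm (sort edges by weight, add if no cycle):

Sorted edges by weight:
  (2,6) w=2
  (5,6) w=2
  (1,5) w=3
  (3,4) w=4
  (3,6) w=4
  (4,6) w=4
  (1,6) w=5
  (2,4) w=5
  (1,3) w=6
  (4,5) w=6
  (2,5) w=8

Add edge (2,6) w=2 -- no cycle. Running total: 2
Add edge (5,6) w=2 -- no cycle. Running total: 4
Add edge (1,5) w=3 -- no cycle. Running total: 7
Add edge (3,4) w=4 -- no cycle. Running total: 11
Add edge (3,6) w=4 -- no cycle. Running total: 15

MST edges: (2,6,w=2), (5,6,w=2), (1,5,w=3), (3,4,w=4), (3,6,w=4)
Total MST weight: 2 + 2 + 3 + 4 + 4 = 15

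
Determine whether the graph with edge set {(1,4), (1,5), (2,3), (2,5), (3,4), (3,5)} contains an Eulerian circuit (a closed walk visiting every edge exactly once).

Step 1: Find the degree of each vertex:
  deg(1) = 2
  deg(2) = 2
  deg(3) = 3
  deg(4) = 2
  deg(5) = 3

Step 2: Count vertices with odd degree:
  Odd-degree vertices: 3, 5 (2 total)

Step 3: Apply Euler's theorem:
  - Eulerian circuit exists iff graph is connected and all vertices have even degree
  - Eulerian path exists iff graph is connected and has 0 or 2 odd-degree vertices

Graph is connected with exactly 2 odd-degree vertices (3, 5).
Eulerian path exists (starting and ending at the odd-degree vertices), but no Eulerian circuit.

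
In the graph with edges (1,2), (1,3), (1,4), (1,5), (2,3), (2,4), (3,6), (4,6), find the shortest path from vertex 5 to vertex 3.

Step 1: Build adjacency list:
  1: 2, 3, 4, 5
  2: 1, 3, 4
  3: 1, 2, 6
  4: 1, 2, 6
  5: 1
  6: 3, 4

Step 2: BFS from vertex 5 to find shortest path to 3:
  vertex 1 reached at distance 1
  vertex 2 reached at distance 2
  vertex 3 reached at distance 2

Step 3: Shortest path: 5 -> 1 -> 3
Path length: 2 edges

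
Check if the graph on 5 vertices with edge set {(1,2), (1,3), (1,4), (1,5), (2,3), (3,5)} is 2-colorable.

Step 1: Attempt 2-coloring using BFS:
  Start at vertex 1, assign color 0
  Color vertex 2 with color 1 (neighbor of 1)
  Color vertex 3 with color 1 (neighbor of 1)
  Color vertex 4 with color 1 (neighbor of 1)
  Color vertex 5 with color 1 (neighbor of 1)

Step 2: Conflict found! Vertices 2 and 3 are adjacent but have the same color.
This means the graph contains an odd cycle.

The graph is NOT bipartite.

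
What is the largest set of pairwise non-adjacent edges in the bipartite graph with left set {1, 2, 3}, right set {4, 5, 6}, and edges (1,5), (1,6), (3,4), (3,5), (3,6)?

Step 1: List the neighbors of each left vertex:
  1: 5, 6
  2: (none)
  3: 4, 5, 6

Step 2: Greedily match left vertices, then look for augmenting paths:
  Match 1 -- 5
  Match 3 -- 4
  No augmenting path remains.

Step 3: Verify this is maximum:
  Matching has size 2. The vertex set {1, 3} covers every edge and has size 2; any matching has at most one edge per cover vertex, so 2 is maximum (König's theorem).

Maximum matching: {(1,5), (3,4)}
Size: 2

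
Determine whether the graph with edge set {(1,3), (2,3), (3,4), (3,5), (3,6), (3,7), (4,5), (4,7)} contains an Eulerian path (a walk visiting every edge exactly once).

Step 1: Find the degree of each vertex:
  deg(1) = 1
  deg(2) = 1
  deg(3) = 6
  deg(4) = 3
  deg(5) = 2
  deg(6) = 1
  deg(7) = 2

Step 2: Count vertices with odd degree:
  Odd-degree vertices: 1, 2, 4, 6 (4 total)

Step 3: Apply Euler's theorem:
  - Eulerian circuit exists iff graph is connected and all vertices have even degree
  - Eulerian path exists iff graph is connected and has 0 or 2 odd-degree vertices

Graph has 4 odd-degree vertices (need 0 or 2).
Neither Eulerian path nor Eulerian circuit exists.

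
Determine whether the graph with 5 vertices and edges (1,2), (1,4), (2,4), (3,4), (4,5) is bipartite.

Step 1: Attempt 2-coloring using BFS:
  Start at vertex 1, assign color 0
  Color vertex 2 with color 1 (neighbor of 1)
  Color vertex 4 with color 1 (neighbor of 1)

Step 2: Conflict found! Vertices 2 and 4 are adjacent but have the same color.
This means the graph contains an odd cycle.

The graph is NOT bipartite.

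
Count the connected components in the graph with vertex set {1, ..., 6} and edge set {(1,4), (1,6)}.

Step 1: Build adjacency list from edges:
  1: 4, 6
  2: (none)
  3: (none)
  4: 1
  5: (none)
  6: 1

Step 2: Run BFS/DFS from vertex 1:
  Visited: {1, 4, 6}
  Reached 3 of 6 vertices

Step 3: Only 3 of 6 vertices reached. Graph is disconnected.
Connected components: {1, 4, 6}, {2}, {3}, {5}
Number of connected components: 4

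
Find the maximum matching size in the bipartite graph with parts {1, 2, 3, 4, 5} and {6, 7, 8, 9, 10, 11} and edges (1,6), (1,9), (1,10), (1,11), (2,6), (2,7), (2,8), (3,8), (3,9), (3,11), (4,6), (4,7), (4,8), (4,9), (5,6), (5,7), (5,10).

Step 1: List the neighbors of each left vertex:
  1: 6, 9, 10, 11
  2: 6, 7, 8
  3: 8, 9, 11
  4: 6, 7, 8, 9
  5: 6, 7, 10

Step 2: Greedily match left vertices, then look for augmenting paths:
  Match 1 -- 6
  Match 2 -- 7
  Match 3 -- 8
  Match 4 -- 9
  Match 5 -- 10
  No augmenting path remains.

Step 3: Verify this is maximum:
  Matching size 5 = min(|L|, |R|) = min(5, 6), which is an upper bound, so this matching is maximum.

Maximum matching: {(1,6), (2,7), (3,8), (4,9), (5,10)}
Size: 5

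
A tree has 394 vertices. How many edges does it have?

A tree on n vertices always has exactly n - 1 edges.
For n = 394: edges = 394 - 1 = 393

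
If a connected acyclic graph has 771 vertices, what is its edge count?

A tree on n vertices always has exactly n - 1 edges.
For n = 771: edges = 771 - 1 = 770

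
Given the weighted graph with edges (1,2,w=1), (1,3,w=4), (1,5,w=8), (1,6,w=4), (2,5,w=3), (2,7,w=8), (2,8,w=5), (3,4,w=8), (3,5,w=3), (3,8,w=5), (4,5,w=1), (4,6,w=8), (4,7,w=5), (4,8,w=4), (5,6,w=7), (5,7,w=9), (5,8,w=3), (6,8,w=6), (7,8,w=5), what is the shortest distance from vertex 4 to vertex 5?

Step 1: Build adjacency list with weights:
  1: 2(w=1), 3(w=4), 5(w=8), 6(w=4)
  2: 1(w=1), 5(w=3), 7(w=8), 8(w=5)
  3: 1(w=4), 4(w=8), 5(w=3), 8(w=5)
  4: 3(w=8), 5(w=1), 6(w=8), 7(w=5), 8(w=4)
  5: 1(w=8), 2(w=3), 3(w=3), 4(w=1), 6(w=7), 7(w=9), 8(w=3)
  6: 1(w=4), 4(w=8), 5(w=7), 8(w=6)
  7: 2(w=8), 4(w=5), 5(w=9), 8(w=5)
  8: 2(w=5), 3(w=5), 4(w=4), 5(w=3), 6(w=6), 7(w=5)

Step 2: Apply Dijkstra's algorithm from vertex 4:
  Visit vertex 4 (distance=0)
    Update dist[3] = 8
    Update dist[5] = 1
    Update dist[6] = 8
    Update dist[7] = 5
    Update dist[8] = 4
  Visit vertex 5 (distance=1)
    Update dist[1] = 9
    Update dist[2] = 4
    Update dist[3] = 4

Step 3: Shortest path: 4 -> 5
Total weight: 1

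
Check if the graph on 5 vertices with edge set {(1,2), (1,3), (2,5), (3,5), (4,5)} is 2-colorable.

Step 1: Attempt 2-coloring using BFS:
  Start at vertex 1, assign color 0
  Color vertex 2 with color 1 (neighbor of 1)
  Color vertex 3 with color 1 (neighbor of 1)
  Color vertex 5 with color 0 (neighbor of 2)
  Color vertex 4 with color 1 (neighbor of 5)

Step 2: 2-coloring succeeded. No conflicts found.
  Set A (color 0): {1, 5}
  Set B (color 1): {2, 3, 4}

The graph is bipartite with partition {1, 5}, {2, 3, 4}.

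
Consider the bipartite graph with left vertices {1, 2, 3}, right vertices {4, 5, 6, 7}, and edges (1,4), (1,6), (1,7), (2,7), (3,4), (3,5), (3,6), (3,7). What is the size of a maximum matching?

Step 1: List the neighbors of each left vertex:
  1: 4, 6, 7
  2: 7
  3: 4, 5, 6, 7

Step 2: Greedily match left vertices, then look for augmenting paths:
  Match 1 -- 4
  Match 2 -- 7
  Match 3 -- 5
  No augmenting path remains.

Step 3: Verify this is maximum:
  Matching size 3 = min(|L|, |R|) = min(3, 4), which is an upper bound, so this matching is maximum.

Maximum matching: {(1,4), (2,7), (3,5)}
Size: 3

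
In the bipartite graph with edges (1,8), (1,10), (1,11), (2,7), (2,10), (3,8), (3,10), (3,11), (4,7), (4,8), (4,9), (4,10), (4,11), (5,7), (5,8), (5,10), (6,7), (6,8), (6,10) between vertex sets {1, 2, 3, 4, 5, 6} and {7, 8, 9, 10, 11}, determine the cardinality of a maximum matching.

Step 1: List the neighbors of each left vertex:
  1: 8, 10, 11
  2: 7, 10
  3: 8, 10, 11
  4: 7, 8, 9, 10, 11
  5: 7, 8, 10
  6: 7, 8, 10

Step 2: Greedily match left vertices, then look for augmenting paths:
  Match 1 -- 11
  Match 2 -- 7
  Match 3 -- 10
  Match 4 -- 9
  Match 5 -- 8
  No augmenting path remains.

Step 3: Verify this is maximum:
  Matching size 5 = min(|L|, |R|) = min(6, 5), which is an upper bound, so this matching is maximum.

Maximum matching: {(1,11), (2,7), (3,10), (4,9), (5,8)}
Size: 5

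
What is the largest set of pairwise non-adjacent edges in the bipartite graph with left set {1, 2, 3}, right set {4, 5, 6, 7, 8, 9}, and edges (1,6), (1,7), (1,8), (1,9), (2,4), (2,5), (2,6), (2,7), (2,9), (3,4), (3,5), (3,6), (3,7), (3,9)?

Step 1: List the neighbors of each left vertex:
  1: 6, 7, 8, 9
  2: 4, 5, 6, 7, 9
  3: 4, 5, 6, 7, 9

Step 2: Greedily match left vertices, then look for augmenting paths:
  Match 1 -- 6
  Match 2 -- 4
  Match 3 -- 5
  No augmenting path remains.

Step 3: Verify this is maximum:
  Matching size 3 = min(|L|, |R|) = min(3, 6), which is an upper bound, so this matching is maximum.

Maximum matching: {(1,6), (2,4), (3,5)}
Size: 3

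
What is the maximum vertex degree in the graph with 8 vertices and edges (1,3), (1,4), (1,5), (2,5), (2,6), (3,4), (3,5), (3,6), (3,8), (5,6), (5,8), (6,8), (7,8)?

Step 1: Count edges incident to each vertex:
  deg(1) = 3 (neighbors: 3, 4, 5)
  deg(2) = 2 (neighbors: 5, 6)
  deg(3) = 5 (neighbors: 1, 4, 5, 6, 8)
  deg(4) = 2 (neighbors: 1, 3)
  deg(5) = 5 (neighbors: 1, 2, 3, 6, 8)
  deg(6) = 4 (neighbors: 2, 3, 5, 8)
  deg(7) = 1 (neighbors: 8)
  deg(8) = 4 (neighbors: 3, 5, 6, 7)

Step 2: Find maximum:
  max(3, 2, 5, 2, 5, 4, 1, 4) = 5 (vertex 3)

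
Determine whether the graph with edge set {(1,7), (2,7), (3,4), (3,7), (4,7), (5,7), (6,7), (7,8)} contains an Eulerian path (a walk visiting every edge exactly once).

Step 1: Find the degree of each vertex:
  deg(1) = 1
  deg(2) = 1
  deg(3) = 2
  deg(4) = 2
  deg(5) = 1
  deg(6) = 1
  deg(7) = 7
  deg(8) = 1

Step 2: Count vertices with odd degree:
  Odd-degree vertices: 1, 2, 5, 6, 7, 8 (6 total)

Step 3: Apply Euler's theorem:
  - Eulerian circuit exists iff graph is connected and all vertices have even degree
  - Eulerian path exists iff graph is connected and has 0 or 2 odd-degree vertices

Graph has 6 odd-degree vertices (need 0 or 2).
Neither Eulerian path nor Eulerian circuit exists.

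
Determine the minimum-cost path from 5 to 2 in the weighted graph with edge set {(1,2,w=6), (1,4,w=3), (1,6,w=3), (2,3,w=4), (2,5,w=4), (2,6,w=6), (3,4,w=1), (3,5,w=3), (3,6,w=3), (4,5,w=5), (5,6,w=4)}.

Step 1: Build adjacency list with weights:
  1: 2(w=6), 4(w=3), 6(w=3)
  2: 1(w=6), 3(w=4), 5(w=4), 6(w=6)
  3: 2(w=4), 4(w=1), 5(w=3), 6(w=3)
  4: 1(w=3), 3(w=1), 5(w=5)
  5: 2(w=4), 3(w=3), 4(w=5), 6(w=4)
  6: 1(w=3), 2(w=6), 3(w=3), 5(w=4)

Step 2: Apply Dijkstra's algorithm from vertex 5:
  Visit vertex 5 (distance=0)
    Update dist[2] = 4
    Update dist[3] = 3
    Update dist[4] = 5
    Update dist[6] = 4
  Visit vertex 3 (distance=3)
    Update dist[4] = 4
  Visit vertex 2 (distance=4)
    Update dist[1] = 10

Step 3: Shortest path: 5 -> 2
Total weight: 4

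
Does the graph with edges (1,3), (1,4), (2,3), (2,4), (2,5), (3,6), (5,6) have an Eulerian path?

Step 1: Find the degree of each vertex:
  deg(1) = 2
  deg(2) = 3
  deg(3) = 3
  deg(4) = 2
  deg(5) = 2
  deg(6) = 2

Step 2: Count vertices with odd degree:
  Odd-degree vertices: 2, 3 (2 total)

Step 3: Apply Euler's theorem:
  - Eulerian circuit exists iff graph is connected and all vertices have even degree
  - Eulerian path exists iff graph is connected and has 0 or 2 odd-degree vertices

Graph is connected with exactly 2 odd-degree vertices (2, 3).
Eulerian path exists (starting and ending at the odd-degree vertices), but no Eulerian circuit.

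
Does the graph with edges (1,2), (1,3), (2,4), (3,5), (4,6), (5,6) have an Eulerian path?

Step 1: Find the degree of each vertex:
  deg(1) = 2
  deg(2) = 2
  deg(3) = 2
  deg(4) = 2
  deg(5) = 2
  deg(6) = 2

Step 2: Count vertices with odd degree:
  All vertices have even degree (0 odd-degree vertices)

Step 3: Apply Euler's theorem:
  - Eulerian circuit exists iff graph is connected and all vertices have even degree
  - Eulerian path exists iff graph is connected and has 0 or 2 odd-degree vertices

Graph is connected with 0 odd-degree vertices.
Both Eulerian circuit and Eulerian path exist.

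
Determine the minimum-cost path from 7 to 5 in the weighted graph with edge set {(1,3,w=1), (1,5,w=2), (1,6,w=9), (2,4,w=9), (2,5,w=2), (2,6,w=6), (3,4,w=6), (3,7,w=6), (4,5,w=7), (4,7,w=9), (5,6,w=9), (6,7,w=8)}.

Step 1: Build adjacency list with weights:
  1: 3(w=1), 5(w=2), 6(w=9)
  2: 4(w=9), 5(w=2), 6(w=6)
  3: 1(w=1), 4(w=6), 7(w=6)
  4: 2(w=9), 3(w=6), 5(w=7), 7(w=9)
  5: 1(w=2), 2(w=2), 4(w=7), 6(w=9)
  6: 1(w=9), 2(w=6), 5(w=9), 7(w=8)
  7: 3(w=6), 4(w=9), 6(w=8)

Step 2: Apply Dijkstra's algorithm from vertex 7:
  Visit vertex 7 (distance=0)
    Update dist[3] = 6
    Update dist[4] = 9
    Update dist[6] = 8
  Visit vertex 3 (distance=6)
    Update dist[1] = 7
  Visit vertex 1 (distance=7)
    Update dist[5] = 9
  Visit vertex 6 (distance=8)
    Update dist[2] = 14
  Visit vertex 4 (distance=9)
  Visit vertex 5 (distance=9)
    Update dist[2] = 11

Step 3: Shortest path: 7 -> 3 -> 1 -> 5
Total weight: 6 + 1 + 2 = 9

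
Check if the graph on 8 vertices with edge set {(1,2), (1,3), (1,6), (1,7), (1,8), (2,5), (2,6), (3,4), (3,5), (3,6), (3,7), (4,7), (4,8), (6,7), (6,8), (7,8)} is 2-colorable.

Step 1: Attempt 2-coloring using BFS:
  Start at vertex 1, assign color 0
  Color vertex 2 with color 1 (neighbor of 1)
  Color vertex 3 with color 1 (neighbor of 1)
  Color vertex 6 with color 1 (neighbor of 1)
  Color vertex 7 with color 1 (neighbor of 1)
  Color vertex 8 with color 1 (neighbor of 1)
  Color vertex 5 with color 0 (neighbor of 2)

Step 2: Conflict found! Vertices 2 and 6 are adjacent but have the same color.
This means the graph contains an odd cycle.

The graph is NOT bipartite.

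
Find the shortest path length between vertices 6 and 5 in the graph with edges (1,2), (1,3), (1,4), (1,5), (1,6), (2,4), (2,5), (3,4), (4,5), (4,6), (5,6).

Step 1: Build adjacency list:
  1: 2, 3, 4, 5, 6
  2: 1, 4, 5
  3: 1, 4
  4: 1, 2, 3, 5, 6
  5: 1, 2, 4, 6
  6: 1, 4, 5

Step 2: BFS from vertex 6 to find shortest path to 5:
  vertex 1 reached at distance 1
  vertex 4 reached at distance 1
  vertex 5 reached at distance 1

Step 3: Shortest path: 6 -> 5
Path length: 1 edge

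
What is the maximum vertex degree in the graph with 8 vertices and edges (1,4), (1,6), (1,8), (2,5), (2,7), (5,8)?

Step 1: Count edges incident to each vertex:
  deg(1) = 3 (neighbors: 4, 6, 8)
  deg(2) = 2 (neighbors: 5, 7)
  deg(3) = 0 (neighbors: none)
  deg(4) = 1 (neighbors: 1)
  deg(5) = 2 (neighbors: 2, 8)
  deg(6) = 1 (neighbors: 1)
  deg(7) = 1 (neighbors: 2)
  deg(8) = 2 (neighbors: 1, 5)

Step 2: Find maximum:
  max(3, 2, 0, 1, 2, 1, 1, 2) = 3 (vertex 1)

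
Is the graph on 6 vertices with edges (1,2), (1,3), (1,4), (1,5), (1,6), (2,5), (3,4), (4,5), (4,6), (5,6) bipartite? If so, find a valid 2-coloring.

Step 1: Attempt 2-coloring using BFS:
  Start at vertex 1, assign color 0
  Color vertex 2 with color 1 (neighbor of 1)
  Color vertex 3 with color 1 (neighbor of 1)
  Color vertex 4 with color 1 (neighbor of 1)
  Color vertex 5 with color 1 (neighbor of 1)
  Color vertex 6 with color 1 (neighbor of 1)

Step 2: Conflict found! Vertices 2 and 5 are adjacent but have the same color.
This means the graph contains an odd cycle.

The graph is NOT bipartite.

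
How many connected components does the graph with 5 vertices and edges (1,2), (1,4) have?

Step 1: Build adjacency list from edges:
  1: 2, 4
  2: 1
  3: (none)
  4: 1
  5: (none)

Step 2: Run BFS/DFS from vertex 1:
  Visited: {1, 2, 4}
  Reached 3 of 5 vertices

Step 3: Only 3 of 5 vertices reached. Graph is disconnected.
Connected components: {1, 2, 4}, {3}, {5}
Number of connected components: 3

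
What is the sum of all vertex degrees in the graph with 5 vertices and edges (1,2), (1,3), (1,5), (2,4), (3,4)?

Step 1: Count edges incident to each vertex:
  deg(1) = 3 (neighbors: 2, 3, 5)
  deg(2) = 2 (neighbors: 1, 4)
  deg(3) = 2 (neighbors: 1, 4)
  deg(4) = 2 (neighbors: 2, 3)
  deg(5) = 1 (neighbors: 1)

Step 2: Sum all degrees:
  3 + 2 + 2 + 2 + 1 = 10

Verification: sum of degrees = 2 * |E| = 2 * 5 = 10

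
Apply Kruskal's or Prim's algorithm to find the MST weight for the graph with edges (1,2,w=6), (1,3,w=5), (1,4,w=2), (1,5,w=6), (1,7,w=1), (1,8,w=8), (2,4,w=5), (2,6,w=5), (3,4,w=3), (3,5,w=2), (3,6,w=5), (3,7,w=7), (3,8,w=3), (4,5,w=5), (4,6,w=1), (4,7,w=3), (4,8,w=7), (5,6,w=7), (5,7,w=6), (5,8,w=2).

Apply Kruskal's algorithm (sort edges by weight, add if no cycle):

Sorted edges by weight:
  (1,7) w=1
  (4,6) w=1
  (1,4) w=2
  (3,5) w=2
  (5,8) w=2
  (3,4) w=3
  (3,8) w=3
  (4,7) w=3
  (1,3) w=5
  (2,4) w=5
  (2,6) w=5
  (3,6) w=5
  (4,5) w=5
  (1,2) w=6
  (1,5) w=6
  (5,7) w=6
  (3,7) w=7
  (4,8) w=7
  (5,6) w=7
  (1,8) w=8

Add edge (1,7) w=1 -- no cycle. Running total: 1
Add edge (4,6) w=1 -- no cycle. Running total: 2
Add edge (1,4) w=2 -- no cycle. Running total: 4
Add edge (3,5) w=2 -- no cycle. Running total: 6
Add edge (5,8) w=2 -- no cycle. Running total: 8
Add edge (3,4) w=3 -- no cycle. Running total: 11
Skip edge (3,8) w=3 -- would create cycle
Skip edge (4,7) w=3 -- would create cycle
Skip edge (1,3) w=5 -- would create cycle
Add edge (2,4) w=5 -- no cycle. Running total: 16

MST edges: (1,7,w=1), (4,6,w=1), (1,4,w=2), (3,5,w=2), (5,8,w=2), (3,4,w=3), (2,4,w=5)
Total MST weight: 1 + 1 + 2 + 2 + 2 + 3 + 5 = 16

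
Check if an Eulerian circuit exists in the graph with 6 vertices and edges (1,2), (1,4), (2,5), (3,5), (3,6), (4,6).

Step 1: Find the degree of each vertex:
  deg(1) = 2
  deg(2) = 2
  deg(3) = 2
  deg(4) = 2
  deg(5) = 2
  deg(6) = 2

Step 2: Count vertices with odd degree:
  All vertices have even degree (0 odd-degree vertices)

Step 3: Apply Euler's theorem:
  - Eulerian circuit exists iff graph is connected and all vertices have even degree
  - Eulerian path exists iff graph is connected and has 0 or 2 odd-degree vertices

Graph is connected with 0 odd-degree vertices.
Both Eulerian circuit and Eulerian path exist.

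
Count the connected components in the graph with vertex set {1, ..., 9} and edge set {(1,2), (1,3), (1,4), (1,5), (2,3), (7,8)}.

Step 1: Build adjacency list from edges:
  1: 2, 3, 4, 5
  2: 1, 3
  3: 1, 2
  4: 1
  5: 1
  6: (none)
  7: 8
  8: 7
  9: (none)

Step 2: Run BFS/DFS from vertex 1:
  Visited: {1, 2, 3, 4, 5}
  Reached 5 of 9 vertices

Step 3: Only 5 of 9 vertices reached. Graph is disconnected.
Connected components: {1, 2, 3, 4, 5}, {6}, {7, 8}, {9}
Number of connected components: 4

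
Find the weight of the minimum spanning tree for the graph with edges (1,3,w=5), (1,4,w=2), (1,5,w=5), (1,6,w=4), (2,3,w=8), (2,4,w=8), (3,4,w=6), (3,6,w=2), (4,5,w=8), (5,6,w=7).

Apply Kruskal's algorithm (sort edges by weight, add if no cycle):

Sorted edges by weight:
  (1,4) w=2
  (3,6) w=2
  (1,6) w=4
  (1,3) w=5
  (1,5) w=5
  (3,4) w=6
  (5,6) w=7
  (2,3) w=8
  (2,4) w=8
  (4,5) w=8

Add edge (1,4) w=2 -- no cycle. Running total: 2
Add edge (3,6) w=2 -- no cycle. Running total: 4
Add edge (1,6) w=4 -- no cycle. Running total: 8
Skip edge (1,3) w=5 -- would create cycle
Add edge (1,5) w=5 -- no cycle. Running total: 13
Skip edge (3,4) w=6 -- would create cycle
Skip edge (5,6) w=7 -- would create cycle
Add edge (2,3) w=8 -- no cycle. Running total: 21

MST edges: (1,4,w=2), (3,6,w=2), (1,6,w=4), (1,5,w=5), (2,3,w=8)
Total MST weight: 2 + 2 + 4 + 5 + 8 = 21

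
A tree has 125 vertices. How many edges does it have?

A tree on n vertices always has exactly n - 1 edges.
For n = 125: edges = 125 - 1 = 124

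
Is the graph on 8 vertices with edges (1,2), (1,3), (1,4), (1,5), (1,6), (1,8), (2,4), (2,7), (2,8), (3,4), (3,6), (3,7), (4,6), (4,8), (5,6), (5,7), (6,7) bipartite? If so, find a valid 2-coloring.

Step 1: Attempt 2-coloring using BFS:
  Start at vertex 1, assign color 0
  Color vertex 2 with color 1 (neighbor of 1)
  Color vertex 3 with color 1 (neighbor of 1)
  Color vertex 4 with color 1 (neighbor of 1)
  Color vertex 5 with color 1 (neighbor of 1)
  Color vertex 6 with color 1 (neighbor of 1)
  Color vertex 8 with color 1 (neighbor of 1)

Step 2: Conflict found! Vertices 2 and 4 are adjacent but have the same color.
This means the graph contains an odd cycle.

The graph is NOT bipartite.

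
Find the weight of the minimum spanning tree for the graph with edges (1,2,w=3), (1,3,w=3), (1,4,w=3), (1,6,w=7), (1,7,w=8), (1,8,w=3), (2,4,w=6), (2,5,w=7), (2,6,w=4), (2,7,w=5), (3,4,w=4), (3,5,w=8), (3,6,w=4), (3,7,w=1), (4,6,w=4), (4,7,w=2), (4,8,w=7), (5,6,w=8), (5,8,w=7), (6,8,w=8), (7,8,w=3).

Apply Kruskal's algorithm (sort edges by weight, add if no cycle):

Sorted edges by weight:
  (3,7) w=1
  (4,7) w=2
  (1,2) w=3
  (1,3) w=3
  (1,4) w=3
  (1,8) w=3
  (7,8) w=3
  (2,6) w=4
  (3,4) w=4
  (3,6) w=4
  (4,6) w=4
  (2,7) w=5
  (2,4) w=6
  (1,6) w=7
  (2,5) w=7
  (4,8) w=7
  (5,8) w=7
  (1,7) w=8
  (3,5) w=8
  (5,6) w=8
  (6,8) w=8

Add edge (3,7) w=1 -- no cycle. Running total: 1
Add edge (4,7) w=2 -- no cycle. Running total: 3
Add edge (1,2) w=3 -- no cycle. Running total: 6
Add edge (1,3) w=3 -- no cycle. Running total: 9
Skip edge (1,4) w=3 -- would create cycle
Add edge (1,8) w=3 -- no cycle. Running total: 12
Skip edge (7,8) w=3 -- would create cycle
Add edge (2,6) w=4 -- no cycle. Running total: 16
Skip edge (3,4) w=4 -- would create cycle
Skip edge (3,6) w=4 -- would create cycle
Skip edge (4,6) w=4 -- would create cycle
Skip edge (2,7) w=5 -- would create cycle
Skip edge (2,4) w=6 -- would create cycle
Skip edge (1,6) w=7 -- would create cycle
Add edge (2,5) w=7 -- no cycle. Running total: 23

MST edges: (3,7,w=1), (4,7,w=2), (1,2,w=3), (1,3,w=3), (1,8,w=3), (2,6,w=4), (2,5,w=7)
Total MST weight: 1 + 2 + 3 + 3 + 3 + 4 + 7 = 23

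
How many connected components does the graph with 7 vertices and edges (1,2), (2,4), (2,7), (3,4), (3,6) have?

Step 1: Build adjacency list from edges:
  1: 2
  2: 1, 4, 7
  3: 4, 6
  4: 2, 3
  5: (none)
  6: 3
  7: 2

Step 2: Run BFS/DFS from vertex 1:
  Visited: {1, 2, 4, 7, 3, 6}
  Reached 6 of 7 vertices

Step 3: Only 6 of 7 vertices reached. Graph is disconnected.
Connected components: {1, 2, 3, 4, 6, 7}, {5}
Number of connected components: 2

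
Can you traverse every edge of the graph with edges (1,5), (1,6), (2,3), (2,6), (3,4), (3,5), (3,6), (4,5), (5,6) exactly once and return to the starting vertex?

Step 1: Find the degree of each vertex:
  deg(1) = 2
  deg(2) = 2
  deg(3) = 4
  deg(4) = 2
  deg(5) = 4
  deg(6) = 4

Step 2: Count vertices with odd degree:
  All vertices have even degree (0 odd-degree vertices)

Step 3: Apply Euler's theorem:
  - Eulerian circuit exists iff graph is connected and all vertices have even degree
  - Eulerian path exists iff graph is connected and has 0 or 2 odd-degree vertices

Graph is connected with 0 odd-degree vertices.
Both Eulerian circuit and Eulerian path exist.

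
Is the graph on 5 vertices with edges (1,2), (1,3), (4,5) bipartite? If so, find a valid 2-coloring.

Step 1: Attempt 2-coloring using BFS:
  Start at vertex 1, assign color 0
  Color vertex 2 with color 1 (neighbor of 1)
  Color vertex 3 with color 1 (neighbor of 1)
  Start new component at vertex 4, assign color 0
  Color vertex 5 with color 1 (neighbor of 4)

Step 2: 2-coloring succeeded. No conflicts found.
  Set A (color 0): {1, 4}
  Set B (color 1): {2, 3, 5}

The graph is bipartite with partition {1, 4}, {2, 3, 5}.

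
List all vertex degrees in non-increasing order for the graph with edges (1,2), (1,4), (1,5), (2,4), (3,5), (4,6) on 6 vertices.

Step 1: Count edges incident to each vertex:
  deg(1) = 3 (neighbors: 2, 4, 5)
  deg(2) = 2 (neighbors: 1, 4)
  deg(3) = 1 (neighbors: 5)
  deg(4) = 3 (neighbors: 1, 2, 6)
  deg(5) = 2 (neighbors: 1, 3)
  deg(6) = 1 (neighbors: 4)

Step 2: Sort degrees in non-increasing order:
  Degrees: [3, 2, 1, 3, 2, 1] -> sorted: [3, 3, 2, 2, 1, 1]

Degree sequence: [3, 3, 2, 2, 1, 1]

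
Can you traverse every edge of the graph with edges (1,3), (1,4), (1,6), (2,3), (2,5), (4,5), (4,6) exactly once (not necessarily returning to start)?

Step 1: Find the degree of each vertex:
  deg(1) = 3
  deg(2) = 2
  deg(3) = 2
  deg(4) = 3
  deg(5) = 2
  deg(6) = 2

Step 2: Count vertices with odd degree:
  Odd-degree vertices: 1, 4 (2 total)

Step 3: Apply Euler's theorem:
  - Eulerian circuit exists iff graph is connected and all vertices have even degree
  - Eulerian path exists iff graph is connected and has 0 or 2 odd-degree vertices

Graph is connected with exactly 2 odd-degree vertices (1, 4).
Eulerian path exists (starting and ending at the odd-degree vertices), but no Eulerian circuit.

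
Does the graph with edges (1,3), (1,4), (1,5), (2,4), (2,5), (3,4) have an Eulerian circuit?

Step 1: Find the degree of each vertex:
  deg(1) = 3
  deg(2) = 2
  deg(3) = 2
  deg(4) = 3
  deg(5) = 2

Step 2: Count vertices with odd degree:
  Odd-degree vertices: 1, 4 (2 total)

Step 3: Apply Euler's theorem:
  - Eulerian circuit exists iff graph is connected and all vertices have even degree
  - Eulerian path exists iff graph is connected and has 0 or 2 odd-degree vertices

Graph is connected with exactly 2 odd-degree vertices (1, 4).
Eulerian path exists (starting and ending at the odd-degree vertices), but no Eulerian circuit.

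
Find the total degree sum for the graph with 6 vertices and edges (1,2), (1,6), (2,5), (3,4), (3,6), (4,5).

Step 1: Count edges incident to each vertex:
  deg(1) = 2 (neighbors: 2, 6)
  deg(2) = 2 (neighbors: 1, 5)
  deg(3) = 2 (neighbors: 4, 6)
  deg(4) = 2 (neighbors: 3, 5)
  deg(5) = 2 (neighbors: 2, 4)
  deg(6) = 2 (neighbors: 1, 3)

Step 2: Sum all degrees:
  2 + 2 + 2 + 2 + 2 + 2 = 12

Verification: sum of degrees = 2 * |E| = 2 * 6 = 12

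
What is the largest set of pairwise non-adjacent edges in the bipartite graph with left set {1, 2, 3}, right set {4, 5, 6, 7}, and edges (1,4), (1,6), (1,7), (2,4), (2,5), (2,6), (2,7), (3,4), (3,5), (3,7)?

Step 1: List the neighbors of each left vertex:
  1: 4, 6, 7
  2: 4, 5, 6, 7
  3: 4, 5, 7

Step 2: Greedily match left vertices, then look for augmenting paths:
  Match 1 -- 4
  Match 2 -- 5
  Match 3 -- 7
  No augmenting path remains.

Step 3: Verify this is maximum:
  Matching size 3 = min(|L|, |R|) = min(3, 4), which is an upper bound, so this matching is maximum.

Maximum matching: {(1,4), (2,5), (3,7)}
Size: 3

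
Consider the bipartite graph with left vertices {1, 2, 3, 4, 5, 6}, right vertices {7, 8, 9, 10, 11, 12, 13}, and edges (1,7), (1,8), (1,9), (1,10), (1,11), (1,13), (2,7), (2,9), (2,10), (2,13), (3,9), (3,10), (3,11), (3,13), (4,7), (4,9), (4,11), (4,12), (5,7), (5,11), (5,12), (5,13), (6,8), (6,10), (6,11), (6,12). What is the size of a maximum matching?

Step 1: List the neighbors of each left vertex:
  1: 7, 8, 9, 10, 11, 13
  2: 7, 9, 10, 13
  3: 9, 10, 11, 13
  4: 7, 9, 11, 12
  5: 7, 11, 12, 13
  6: 8, 10, 11, 12

Step 2: Greedily match left vertices, then look for augmenting paths:
  Match 1 -- 7
  Match 2 -- 9
  Match 3 -- 10
  Match 4 -- 11
  Match 5 -- 12
  Match 6 -- 8
  No augmenting path remains.

Step 3: Verify this is maximum:
  Matching size 6 = min(|L|, |R|) = min(6, 7), which is an upper bound, so this matching is maximum.

Maximum matching: {(1,7), (2,9), (3,10), (4,11), (5,12), (6,8)}
Size: 6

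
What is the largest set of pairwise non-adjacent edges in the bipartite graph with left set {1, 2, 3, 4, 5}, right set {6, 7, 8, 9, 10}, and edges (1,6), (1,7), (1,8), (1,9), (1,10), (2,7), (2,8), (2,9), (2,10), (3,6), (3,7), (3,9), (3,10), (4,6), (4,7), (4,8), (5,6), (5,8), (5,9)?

Step 1: List the neighbors of each left vertex:
  1: 6, 7, 8, 9, 10
  2: 7, 8, 9, 10
  3: 6, 7, 9, 10
  4: 6, 7, 8
  5: 6, 8, 9

Step 2: Greedily match left vertices, then look for augmenting paths:
  Match 1 -- 10
  Match 2 -- 7
  Match 3 -- 9
  Match 4 -- 8
  Match 5 -- 6
  No augmenting path remains.

Step 3: Verify this is maximum:
  Matching size 5 = min(|L|, |R|) = min(5, 5), which is an upper bound, so this matching is maximum.

Maximum matching: {(1,10), (2,7), (3,9), (4,8), (5,6)}
Size: 5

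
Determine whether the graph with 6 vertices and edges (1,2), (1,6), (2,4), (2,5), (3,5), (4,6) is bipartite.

Step 1: Attempt 2-coloring using BFS:
  Start at vertex 1, assign color 0
  Color vertex 2 with color 1 (neighbor of 1)
  Color vertex 6 with color 1 (neighbor of 1)
  Color vertex 4 with color 0 (neighbor of 2)
  Color vertex 5 with color 0 (neighbor of 2)
  Color vertex 3 with color 1 (neighbor of 5)

Step 2: 2-coloring succeeded. No conflicts found.
  Set A (color 0): {1, 4, 5}
  Set B (color 1): {2, 3, 6}

The graph is bipartite with partition {1, 4, 5}, {2, 3, 6}.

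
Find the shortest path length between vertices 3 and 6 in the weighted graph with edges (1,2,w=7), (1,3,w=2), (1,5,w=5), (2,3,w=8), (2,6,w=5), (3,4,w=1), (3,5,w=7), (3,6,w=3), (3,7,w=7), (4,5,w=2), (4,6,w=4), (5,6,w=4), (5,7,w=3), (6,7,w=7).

Step 1: Build adjacency list with weights:
  1: 2(w=7), 3(w=2), 5(w=5)
  2: 1(w=7), 3(w=8), 6(w=5)
  3: 1(w=2), 2(w=8), 4(w=1), 5(w=7), 6(w=3), 7(w=7)
  4: 3(w=1), 5(w=2), 6(w=4)
  5: 1(w=5), 3(w=7), 4(w=2), 6(w=4), 7(w=3)
  6: 2(w=5), 3(w=3), 4(w=4), 5(w=4), 7(w=7)
  7: 3(w=7), 5(w=3), 6(w=7)

Step 2: Apply Dijkstra's algorithm from vertex 3:
  Visit vertex 3 (distance=0)
    Update dist[1] = 2
    Update dist[2] = 8
    Update dist[4] = 1
    Update dist[5] = 7
    Update dist[6] = 3
    Update dist[7] = 7
  Visit vertex 4 (distance=1)
    Update dist[5] = 3
  Visit vertex 1 (distance=2)
  Visit vertex 5 (distance=3)
    Update dist[7] = 6
  Visit vertex 6 (distance=3)

Step 3: Shortest path: 3 -> 6
Total weight: 3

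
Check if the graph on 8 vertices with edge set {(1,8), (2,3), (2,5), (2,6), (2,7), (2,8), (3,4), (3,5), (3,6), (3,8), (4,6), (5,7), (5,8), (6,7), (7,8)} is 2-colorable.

Step 1: Attempt 2-coloring using BFS:
  Start at vertex 1, assign color 0
  Color vertex 8 with color 1 (neighbor of 1)
  Color vertex 2 with color 0 (neighbor of 8)
  Color vertex 3 with color 0 (neighbor of 8)
  Color vertex 5 with color 0 (neighbor of 8)
  Color vertex 7 with color 0 (neighbor of 8)

Step 2: Conflict found! Vertices 2 and 3 are adjacent but have the same color.
This means the graph contains an odd cycle.

The graph is NOT bipartite.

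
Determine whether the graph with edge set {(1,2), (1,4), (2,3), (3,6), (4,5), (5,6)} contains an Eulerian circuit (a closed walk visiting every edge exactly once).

Step 1: Find the degree of each vertex:
  deg(1) = 2
  deg(2) = 2
  deg(3) = 2
  deg(4) = 2
  deg(5) = 2
  deg(6) = 2

Step 2: Count vertices with odd degree:
  All vertices have even degree (0 odd-degree vertices)

Step 3: Apply Euler's theorem:
  - Eulerian circuit exists iff graph is connected and all vertices have even degree
  - Eulerian path exists iff graph is connected and has 0 or 2 odd-degree vertices

Graph is connected with 0 odd-degree vertices.
Both Eulerian circuit and Eulerian path exist.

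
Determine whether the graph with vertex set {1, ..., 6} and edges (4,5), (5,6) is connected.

Step 1: Build adjacency list from edges:
  1: (none)
  2: (none)
  3: (none)
  4: 5
  5: 4, 6
  6: 5

Step 2: Run BFS/DFS from vertex 1:
  Visited: {1}
  Reached 1 of 6 vertices

Step 3: Only 1 of 6 vertices reached. Graph is disconnected.
Connected components: {1}, {2}, {3}, {4, 5, 6}
Answer: No, the graph is not connected (4 components).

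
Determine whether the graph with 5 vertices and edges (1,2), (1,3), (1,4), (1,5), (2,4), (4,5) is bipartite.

Step 1: Attempt 2-coloring using BFS:
  Start at vertex 1, assign color 0
  Color vertex 2 with color 1 (neighbor of 1)
  Color vertex 3 with color 1 (neighbor of 1)
  Color vertex 4 with color 1 (neighbor of 1)
  Color vertex 5 with color 1 (neighbor of 1)

Step 2: Conflict found! Vertices 2 and 4 are adjacent but have the same color.
This means the graph contains an odd cycle.

The graph is NOT bipartite.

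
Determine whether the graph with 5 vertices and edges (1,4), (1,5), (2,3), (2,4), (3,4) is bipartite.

Step 1: Attempt 2-coloring using BFS:
  Start at vertex 1, assign color 0
  Color vertex 4 with color 1 (neighbor of 1)
  Color vertex 5 with color 1 (neighbor of 1)
  Color vertex 2 with color 0 (neighbor of 4)
  Color vertex 3 with color 0 (neighbor of 4)

Step 2: Conflict found! Vertices 2 and 3 are adjacent but have the same color.
This means the graph contains an odd cycle.

The graph is NOT bipartite.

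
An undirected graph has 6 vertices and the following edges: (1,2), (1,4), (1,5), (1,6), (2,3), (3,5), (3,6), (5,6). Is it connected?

Step 1: Build adjacency list from edges:
  1: 2, 4, 5, 6
  2: 1, 3
  3: 2, 5, 6
  4: 1
  5: 1, 3, 6
  6: 1, 3, 5

Step 2: Run BFS/DFS from vertex 1:
  Visited: {1, 2, 4, 5, 6, 3}
  Reached 6 of 6 vertices

Step 3: All 6 vertices reached from vertex 1, so the graph is connected.
Answer: Yes, the graph is connected.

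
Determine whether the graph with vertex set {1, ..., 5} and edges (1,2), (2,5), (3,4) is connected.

Step 1: Build adjacency list from edges:
  1: 2
  2: 1, 5
  3: 4
  4: 3
  5: 2

Step 2: Run BFS/DFS from vertex 1:
  Visited: {1, 2, 5}
  Reached 3 of 5 vertices

Step 3: Only 3 of 5 vertices reached. Graph is disconnected.
Connected components: {1, 2, 5}, {3, 4}
Answer: No, the graph is not connected (2 components).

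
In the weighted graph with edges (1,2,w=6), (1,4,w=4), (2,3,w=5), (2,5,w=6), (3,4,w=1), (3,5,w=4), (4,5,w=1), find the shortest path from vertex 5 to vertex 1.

Step 1: Build adjacency list with weights:
  1: 2(w=6), 4(w=4)
  2: 1(w=6), 3(w=5), 5(w=6)
  3: 2(w=5), 4(w=1), 5(w=4)
  4: 1(w=4), 3(w=1), 5(w=1)
  5: 2(w=6), 3(w=4), 4(w=1)

Step 2: Apply Dijkstra's algorithm from vertex 5:
  Visit vertex 5 (distance=0)
    Update dist[2] = 6
    Update dist[3] = 4
    Update dist[4] = 1
  Visit vertex 4 (distance=1)
    Update dist[1] = 5
    Update dist[3] = 2
  Visit vertex 3 (distance=2)
  Visit vertex 1 (distance=5)

Step 3: Shortest path: 5 -> 4 -> 1
Total weight: 1 + 4 = 5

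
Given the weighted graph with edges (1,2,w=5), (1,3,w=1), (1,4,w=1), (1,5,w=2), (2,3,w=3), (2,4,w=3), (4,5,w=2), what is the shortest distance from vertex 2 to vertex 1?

Step 1: Build adjacency list with weights:
  1: 2(w=5), 3(w=1), 4(w=1), 5(w=2)
  2: 1(w=5), 3(w=3), 4(w=3)
  3: 1(w=1), 2(w=3)
  4: 1(w=1), 2(w=3), 5(w=2)
  5: 1(w=2), 4(w=2)

Step 2: Apply Dijkstra's algorithm from vertex 2:
  Visit vertex 2 (distance=0)
    Update dist[1] = 5
    Update dist[3] = 3
    Update dist[4] = 3
  Visit vertex 3 (distance=3)
    Update dist[1] = 4
  Visit vertex 4 (distance=3)
    Update dist[5] = 5
  Visit vertex 1 (distance=4)

Step 3: Shortest path: 2 -> 3 -> 1
Total weight: 3 + 1 = 4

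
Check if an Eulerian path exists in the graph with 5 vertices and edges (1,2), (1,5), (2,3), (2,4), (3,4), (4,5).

Step 1: Find the degree of each vertex:
  deg(1) = 2
  deg(2) = 3
  deg(3) = 2
  deg(4) = 3
  deg(5) = 2

Step 2: Count vertices with odd degree:
  Odd-degree vertices: 2, 4 (2 total)

Step 3: Apply Euler's theorem:
  - Eulerian circuit exists iff graph is connected and all vertices have even degree
  - Eulerian path exists iff graph is connected and has 0 or 2 odd-degree vertices

Graph is connected with exactly 2 odd-degree vertices (2, 4).
Eulerian path exists (starting and ending at the odd-degree vertices), but no Eulerian circuit.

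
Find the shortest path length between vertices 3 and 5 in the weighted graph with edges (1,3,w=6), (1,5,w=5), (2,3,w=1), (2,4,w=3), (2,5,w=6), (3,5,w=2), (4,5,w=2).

Step 1: Build adjacency list with weights:
  1: 3(w=6), 5(w=5)
  2: 3(w=1), 4(w=3), 5(w=6)
  3: 1(w=6), 2(w=1), 5(w=2)
  4: 2(w=3), 5(w=2)
  5: 1(w=5), 2(w=6), 3(w=2), 4(w=2)

Step 2: Apply Dijkstra's algorithm from vertex 3:
  Visit vertex 3 (distance=0)
    Update dist[1] = 6
    Update dist[2] = 1
    Update dist[5] = 2
  Visit vertex 2 (distance=1)
    Update dist[4] = 4
  Visit vertex 5 (distance=2)

Step 3: Shortest path: 3 -> 5
Total weight: 2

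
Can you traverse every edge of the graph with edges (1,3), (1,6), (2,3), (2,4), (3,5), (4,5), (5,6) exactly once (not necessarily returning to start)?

Step 1: Find the degree of each vertex:
  deg(1) = 2
  deg(2) = 2
  deg(3) = 3
  deg(4) = 2
  deg(5) = 3
  deg(6) = 2

Step 2: Count vertices with odd degree:
  Odd-degree vertices: 3, 5 (2 total)

Step 3: Apply Euler's theorem:
  - Eulerian circuit exists iff graph is connected and all vertices have even degree
  - Eulerian path exists iff graph is connected and has 0 or 2 odd-degree vertices

Graph is connected with exactly 2 odd-degree vertices (3, 5).
Eulerian path exists (starting and ending at the odd-degree vertices), but no Eulerian circuit.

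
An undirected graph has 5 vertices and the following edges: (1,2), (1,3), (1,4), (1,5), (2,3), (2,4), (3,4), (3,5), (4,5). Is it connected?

Step 1: Build adjacency list from edges:
  1: 2, 3, 4, 5
  2: 1, 3, 4
  3: 1, 2, 4, 5
  4: 1, 2, 3, 5
  5: 1, 3, 4

Step 2: Run BFS/DFS from vertex 1:
  Visited: {1, 2, 3, 4, 5}
  Reached 5 of 5 vertices

Step 3: All 5 vertices reached from vertex 1, so the graph is connected.
Answer: Yes, the graph is connected.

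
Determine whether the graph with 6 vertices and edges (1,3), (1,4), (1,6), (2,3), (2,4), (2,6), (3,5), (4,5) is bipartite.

Step 1: Attempt 2-coloring using BFS:
  Start at vertex 1, assign color 0
  Color vertex 3 with color 1 (neighbor of 1)
  Color vertex 4 with color 1 (neighbor of 1)
  Color vertex 6 with color 1 (neighbor of 1)
  Color vertex 2 with color 0 (neighbor of 3)
  Color vertex 5 with color 0 (neighbor of 3)

Step 2: 2-coloring succeeded. No conflicts found.
  Set A (color 0): {1, 2, 5}
  Set B (color 1): {3, 4, 6}

The graph is bipartite with partition {1, 2, 5}, {3, 4, 6}.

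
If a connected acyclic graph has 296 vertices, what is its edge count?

A tree on n vertices always has exactly n - 1 edges.
For n = 296: edges = 296 - 1 = 295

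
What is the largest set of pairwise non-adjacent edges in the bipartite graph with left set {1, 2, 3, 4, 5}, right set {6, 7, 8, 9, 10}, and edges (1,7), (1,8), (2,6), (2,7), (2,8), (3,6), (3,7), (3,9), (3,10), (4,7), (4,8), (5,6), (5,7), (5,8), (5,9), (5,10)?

Step 1: List the neighbors of each left vertex:
  1: 7, 8
  2: 6, 7, 8
  3: 6, 7, 9, 10
  4: 7, 8
  5: 6, 7, 8, 9, 10

Step 2: Greedily match left vertices, then look for augmenting paths:
  Match 1 -- 7
  Match 2 -- 6
  Match 3 -- 9
  Match 4 -- 8
  Match 5 -- 10
  No augmenting path remains.

Step 3: Verify this is maximum:
  Matching size 5 = min(|L|, |R|) = min(5, 5), which is an upper bound, so this matching is maximum.

Maximum matching: {(1,7), (2,6), (3,9), (4,8), (5,10)}
Size: 5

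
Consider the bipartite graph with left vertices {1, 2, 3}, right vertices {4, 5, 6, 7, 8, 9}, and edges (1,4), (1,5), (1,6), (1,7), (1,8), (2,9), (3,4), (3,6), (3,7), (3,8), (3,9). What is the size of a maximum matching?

Step 1: List the neighbors of each left vertex:
  1: 4, 5, 6, 7, 8
  2: 9
  3: 4, 6, 7, 8, 9

Step 2: Greedily match left vertices, then look for augmenting paths:
  Match 1 -- 4
  Match 2 -- 9
  Match 3 -- 6
  No augmenting path remains.

Step 3: Verify this is maximum:
  Matching size 3 = min(|L|, |R|) = min(3, 6), which is an upper bound, so this matching is maximum.

Maximum matching: {(1,4), (2,9), (3,6)}
Size: 3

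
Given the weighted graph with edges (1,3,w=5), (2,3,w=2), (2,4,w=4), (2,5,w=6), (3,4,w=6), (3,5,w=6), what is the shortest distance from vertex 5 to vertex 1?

Step 1: Build adjacency list with weights:
  1: 3(w=5)
  2: 3(w=2), 4(w=4), 5(w=6)
  3: 1(w=5), 2(w=2), 4(w=6), 5(w=6)
  4: 2(w=4), 3(w=6)
  5: 2(w=6), 3(w=6)

Step 2: Apply Dijkstra's algorithm from vertex 5:
  Visit vertex 5 (distance=0)
    Update dist[2] = 6
    Update dist[3] = 6
  Visit vertex 2 (distance=6)
    Update dist[4] = 10
  Visit vertex 3 (distance=6)
    Update dist[1] = 11
  Visit vertex 4 (distance=10)
  Visit vertex 1 (distance=11)

Step 3: Shortest path: 5 -> 3 -> 1
Total weight: 6 + 5 = 11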